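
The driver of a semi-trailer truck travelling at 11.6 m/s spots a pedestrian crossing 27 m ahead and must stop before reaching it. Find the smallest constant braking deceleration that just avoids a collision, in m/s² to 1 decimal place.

v² = 2a·d ⇒ a = v²/(2d) = 11.6000² / (2 × 27.000) = 134.560 / 54.000 = 2.4919 m/s².

Required deceleration ≈ 2.5 m/s²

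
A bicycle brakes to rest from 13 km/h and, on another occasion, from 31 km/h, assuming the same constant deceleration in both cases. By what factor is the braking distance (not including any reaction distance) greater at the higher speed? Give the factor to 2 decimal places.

Factor ≈ 5.69

Braking distance d = v²/(2a), so with a fixed, d ∝ v².
Factor = (31/13)² = 2.3846² = 5.6863.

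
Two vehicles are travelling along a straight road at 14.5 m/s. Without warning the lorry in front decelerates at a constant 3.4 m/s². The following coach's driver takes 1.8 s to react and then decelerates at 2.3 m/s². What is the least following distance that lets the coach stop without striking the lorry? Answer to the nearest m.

Minimum gap ≈ 41 m

Leader travels v²/(2a_L) = 210.250 / 6.800 = 30.919 m before stopping.
Follower covers v·t_r = 14.5000 × 1.8 = 26.100 m while reacting, then v²/(2a_F) = 210.250 / 4.600 = 45.707 m while braking, for a total of 26.100 + 45.707 = 71.807 m.
Since a_F ≤ a_L and the follower starts braking later, the follower is never slower than the leader, so the closest approach is when both have stopped.
Minimum gap = 71.807 − 30.919 = 40.888 m.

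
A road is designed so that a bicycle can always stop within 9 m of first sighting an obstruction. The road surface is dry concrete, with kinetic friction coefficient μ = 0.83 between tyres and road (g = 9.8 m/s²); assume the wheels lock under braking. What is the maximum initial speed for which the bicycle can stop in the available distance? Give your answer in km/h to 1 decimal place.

a = μg = 0.83 × 9.8 = 8.134 m/s².
v²/(2a) = d ⇒ v = √(2 × 8.134 × 9) = √146.41 = 12.1000 m/s.
12.1000 m/s × 3.6 = 43.560 km/h.

Maximum speed ≈ 43.6 km/h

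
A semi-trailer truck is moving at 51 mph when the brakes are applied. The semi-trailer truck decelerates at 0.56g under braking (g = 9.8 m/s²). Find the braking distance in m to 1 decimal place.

Braking distance ≈ 47.4 m

51 mph × 0.44704 = 22.7990 m/s.
a = 0.56 × 9.8 = 5.488 m/s².
Braking distance = v²/(2a) = 22.7990² / (2 × 5.488) = 519.794 / 10.976 = 47.357 m.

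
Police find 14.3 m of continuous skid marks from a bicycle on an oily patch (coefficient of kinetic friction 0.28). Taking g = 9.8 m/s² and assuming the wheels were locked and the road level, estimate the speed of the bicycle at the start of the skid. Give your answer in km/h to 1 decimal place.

Initial speed ≈ 31.9 km/h

Deceleration a = μg = 0.28 × 9.8 = 2.744 m/s².
v = √(2a·d) = √(2 × 2.744 × 14.3) = √78.478 = 8.8588 m/s.
= 8.8588 × 3.6 = 31.892 km/h.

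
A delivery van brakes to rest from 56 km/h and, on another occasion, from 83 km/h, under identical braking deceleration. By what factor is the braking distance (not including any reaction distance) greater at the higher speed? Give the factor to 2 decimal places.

Factor ≈ 2.20

Braking distance d = v²/(2a), so with a fixed, d ∝ v².
Factor = (83/56)² = 1.4821² = 2.1966.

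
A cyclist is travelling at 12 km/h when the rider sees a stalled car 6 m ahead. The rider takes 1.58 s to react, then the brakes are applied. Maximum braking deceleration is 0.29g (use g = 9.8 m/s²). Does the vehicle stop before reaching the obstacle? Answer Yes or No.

12 km/h ÷ 3.6 = 3.3333 m/s.
a = 0.29 × 9.8 = 2.842 m/s².
Reaction distance = 3.3333 × 1.58 = 5.267 m.
Braking distance = v²/(2a) = 11.111 / 5.684 = 1.955 m.
Total stopping distance = 5.267 + 1.955 = 7.222 m, vs 6 m available — it cannot stop in time and overshoots by 7.222 − 6 = 1.222 m.

No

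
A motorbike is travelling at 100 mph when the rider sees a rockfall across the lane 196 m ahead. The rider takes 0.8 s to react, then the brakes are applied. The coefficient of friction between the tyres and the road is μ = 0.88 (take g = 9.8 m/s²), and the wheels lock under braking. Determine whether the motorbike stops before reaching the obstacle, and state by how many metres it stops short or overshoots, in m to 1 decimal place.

Yes — it stops 44.4 m short of the obstacle

100 mph × 0.44704 = 44.7040 m/s.
a = μg = 0.88 × 9.8 = 8.624 m/s².
Reaction distance = 44.7040 × 0.8 = 35.763 m.
Braking distance = v²/(2a) = 1998.448 / 17.248 = 115.865 m.
Total stopping distance = 35.763 + 115.865 = 151.628 m, vs 196 m available — it stops with 196 − 151.628 = 44.372 m to spare.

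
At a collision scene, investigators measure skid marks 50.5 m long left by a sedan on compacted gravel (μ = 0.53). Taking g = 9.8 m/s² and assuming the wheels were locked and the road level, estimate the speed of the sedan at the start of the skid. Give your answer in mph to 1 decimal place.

Initial speed ≈ 51.2 mph

Deceleration a = μg = 0.53 × 9.8 = 5.194 m/s².
v = √(2a·d) = √(2 × 5.194 × 50.5) = √524.594 = 22.9040 m/s.
= 22.9040 ÷ 0.44704 = 51.235 mph.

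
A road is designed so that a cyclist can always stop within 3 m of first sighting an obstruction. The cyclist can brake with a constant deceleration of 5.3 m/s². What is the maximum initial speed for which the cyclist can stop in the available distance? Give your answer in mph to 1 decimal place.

Maximum speed ≈ 12.6 mph

v²/(2a) = d ⇒ v = √(2 × 5.300 × 3) = √31.80 = 5.6391 m/s.
5.6391 m/s ÷ 0.44704 = 12.614 mph.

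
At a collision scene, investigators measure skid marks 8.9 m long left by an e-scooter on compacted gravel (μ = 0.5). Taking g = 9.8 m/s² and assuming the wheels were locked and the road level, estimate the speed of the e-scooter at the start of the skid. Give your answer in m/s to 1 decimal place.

Deceleration a = μg = 0.5 × 9.8 = 4.900 m/s².
v = √(2a·d) = √(2 × 4.900 × 8.9) = √87.220 = 9.3392 m/s.

Initial speed ≈ 9.3 m/s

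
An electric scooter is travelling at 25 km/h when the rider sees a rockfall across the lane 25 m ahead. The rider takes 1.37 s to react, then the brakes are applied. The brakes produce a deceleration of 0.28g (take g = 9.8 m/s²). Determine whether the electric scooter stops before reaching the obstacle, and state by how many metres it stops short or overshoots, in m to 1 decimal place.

25 km/h ÷ 3.6 = 6.9444 m/s.
a = 0.28 × 9.8 = 2.744 m/s².
Reaction distance = 6.9444 × 1.37 = 9.514 m.
Braking distance = v²/(2a) = 48.225 / 5.488 = 8.787 m.
Total stopping distance = 9.514 + 8.787 = 18.301 m, vs 25 m available — it stops with 25 − 18.301 = 6.699 m to spare.

Yes — it stops 6.7 m short of the obstacle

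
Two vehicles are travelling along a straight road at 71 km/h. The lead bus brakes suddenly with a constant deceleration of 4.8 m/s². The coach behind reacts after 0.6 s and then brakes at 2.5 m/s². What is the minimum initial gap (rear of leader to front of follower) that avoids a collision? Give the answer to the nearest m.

Minimum gap ≈ 49 m

71 km/h ÷ 3.6 = 19.7222 m/s.
Leader travels v²/(2a_L) = 388.965 / 9.600 = 40.517 m before stopping.
Follower covers v·t_r = 19.7222 × 0.6 = 11.833 m while reacting, then v²/(2a_F) = 388.965 / 5.000 = 77.793 m while braking, for a total of 11.833 + 77.793 = 89.626 m.
Since a_F ≤ a_L and the follower starts braking later, the follower is never slower than the leader, so the closest approach is when both have stopped.
Minimum gap = 89.626 − 40.517 = 49.109 m.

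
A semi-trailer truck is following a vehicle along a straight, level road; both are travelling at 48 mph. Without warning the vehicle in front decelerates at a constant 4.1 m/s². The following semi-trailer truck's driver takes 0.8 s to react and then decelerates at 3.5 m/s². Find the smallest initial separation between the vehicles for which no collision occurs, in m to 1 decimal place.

Minimum gap ≈ 26.8 m

48 mph × 0.44704 = 21.4579 m/s.
Leader travels v²/(2a_L) = 460.441 / 8.200 = 56.151 m before stopping.
Follower covers v·t_r = 21.4579 × 0.8 = 17.166 m while reacting, then v²/(2a_F) = 460.441 / 7.000 = 65.777 m while braking, for a total of 17.166 + 65.777 = 82.943 m.
Since a_F ≤ a_L and the follower starts braking later, the follower is never slower than the leader, so the closest approach is when both have stopped.
Minimum gap = 82.943 − 56.151 = 26.792 m.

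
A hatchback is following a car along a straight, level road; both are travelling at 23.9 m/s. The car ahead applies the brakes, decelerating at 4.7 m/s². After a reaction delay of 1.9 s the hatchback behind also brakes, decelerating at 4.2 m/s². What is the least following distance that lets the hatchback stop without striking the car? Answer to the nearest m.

Minimum gap ≈ 53 m

Leader travels v²/(2a_L) = 571.210 / 9.400 = 60.767 m before stopping.
Follower covers v·t_r = 23.9000 × 1.9 = 45.410 m while reacting, then v²/(2a_F) = 571.210 / 8.400 = 68.001 m while braking, for a total of 45.410 + 68.001 = 113.411 m.
Since a_F ≤ a_L and the follower starts braking later, the follower is never slower than the leader, so the closest approach is when both have stopped.
Minimum gap = 113.411 − 60.767 = 52.644 m.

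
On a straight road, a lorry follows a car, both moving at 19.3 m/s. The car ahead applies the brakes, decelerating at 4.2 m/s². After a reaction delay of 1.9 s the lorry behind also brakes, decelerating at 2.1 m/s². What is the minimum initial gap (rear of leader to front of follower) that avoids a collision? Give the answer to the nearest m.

Minimum gap ≈ 81 m

Leader travels v²/(2a_L) = 372.490 / 8.400 = 44.344 m before stopping.
Follower covers v·t_r = 19.3000 × 1.9 = 36.670 m while reacting, then v²/(2a_F) = 372.490 / 4.200 = 88.688 m while braking, for a total of 36.670 + 88.688 = 125.358 m.
Since a_F ≤ a_L and the follower starts braking later, the follower is never slower than the leader, so the closest approach is when both have stopped.
Minimum gap = 125.358 − 44.344 = 81.014 m.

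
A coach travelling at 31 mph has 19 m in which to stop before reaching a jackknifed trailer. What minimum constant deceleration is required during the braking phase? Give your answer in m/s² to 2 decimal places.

Required deceleration ≈ 5.05 m/s²

31 mph × 0.44704 = 13.8582 m/s.
v² = 2a·d ⇒ a = v²/(2d) = 13.8582² / (2 × 19.000) = 192.050 / 38.000 = 5.0539 m/s².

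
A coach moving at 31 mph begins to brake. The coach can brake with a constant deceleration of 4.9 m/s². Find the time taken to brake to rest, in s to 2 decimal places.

Braking time ≈ 2.83 s

31 mph × 0.44704 = 13.8582 m/s.
Braking time = v/a = 13.8582 / 4.900 = 2.828 s.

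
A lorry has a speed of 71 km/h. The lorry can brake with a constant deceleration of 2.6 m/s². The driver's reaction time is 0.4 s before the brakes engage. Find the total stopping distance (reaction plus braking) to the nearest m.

Total stopping distance ≈ 83 m

71 km/h ÷ 3.6 = 19.7222 m/s.
Reaction distance = v·t_r = 19.7222 × 0.4 = 7.889 m.
Braking distance = v²/(2a) = 19.7222² / (2 × 2.600) = 388.965 / 5.200 = 74.801 m.
Total = 7.889 + 74.801 = 82.690 m.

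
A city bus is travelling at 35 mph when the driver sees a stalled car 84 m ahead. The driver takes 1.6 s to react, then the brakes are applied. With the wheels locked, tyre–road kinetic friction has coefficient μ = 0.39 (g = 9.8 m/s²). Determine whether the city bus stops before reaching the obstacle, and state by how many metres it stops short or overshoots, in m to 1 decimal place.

35 mph × 0.44704 = 15.6464 m/s.
a = μg = 0.39 × 9.8 = 3.822 m/s².
Reaction distance = 15.6464 × 1.6 = 25.034 m.
Braking distance = v²/(2a) = 244.810 / 7.644 = 32.026 m.
Total stopping distance = 25.034 + 32.026 = 57.060 m, vs 84 m available — it stops with 84 − 57.060 = 26.940 m to spare.

Yes — it stops 26.9 m short of the obstacle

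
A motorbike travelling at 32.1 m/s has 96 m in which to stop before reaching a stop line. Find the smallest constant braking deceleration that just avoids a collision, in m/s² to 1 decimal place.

v² = 2a·d ⇒ a = v²/(2d) = 32.1000² / (2 × 96.000) = 1030.410 / 192.000 = 5.3667 m/s².

Required deceleration ≈ 5.4 m/s²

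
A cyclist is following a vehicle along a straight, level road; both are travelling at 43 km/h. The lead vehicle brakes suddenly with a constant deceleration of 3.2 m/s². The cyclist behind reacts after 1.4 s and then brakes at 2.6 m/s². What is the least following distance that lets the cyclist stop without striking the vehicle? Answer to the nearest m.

Minimum gap ≈ 22 m

43 km/h ÷ 3.6 = 11.9444 m/s.
Leader travels v²/(2a_L) = 142.669 / 6.400 = 22.292 m before stopping.
Follower covers v·t_r = 11.9444 × 1.4 = 16.722 m while reacting, then v²/(2a_F) = 142.669 / 5.200 = 27.436 m while braking, for a total of 16.722 + 27.436 = 44.158 m.
Since a_F ≤ a_L and the follower starts braking later, the follower is never slower than the leader, so the closest approach is when both have stopped.
Minimum gap = 44.158 − 22.292 = 21.866 m.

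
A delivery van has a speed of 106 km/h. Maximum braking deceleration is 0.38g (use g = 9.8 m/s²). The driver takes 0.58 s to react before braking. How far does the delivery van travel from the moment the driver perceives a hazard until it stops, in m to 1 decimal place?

106 km/h ÷ 3.6 = 29.4444 m/s.
a = 0.38 × 9.8 = 3.724 m/s².
Reaction distance = v·t_r = 29.4444 × 0.58 = 17.078 m.
Braking distance = v²/(2a) = 29.4444² / (2 × 3.724) = 866.973 / 7.448 = 116.403 m.
Total = 17.078 + 116.403 = 133.481 m.

Total stopping distance ≈ 133.5 m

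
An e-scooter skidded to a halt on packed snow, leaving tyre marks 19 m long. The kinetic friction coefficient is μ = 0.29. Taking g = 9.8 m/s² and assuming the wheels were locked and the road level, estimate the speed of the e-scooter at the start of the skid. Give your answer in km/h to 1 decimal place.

Initial speed ≈ 37.4 km/h

Deceleration a = μg = 0.29 × 9.8 = 2.842 m/s².
v = √(2a·d) = √(2 × 2.842 × 19) = √107.996 = 10.3921 m/s.
= 10.3921 × 3.6 = 37.412 km/h.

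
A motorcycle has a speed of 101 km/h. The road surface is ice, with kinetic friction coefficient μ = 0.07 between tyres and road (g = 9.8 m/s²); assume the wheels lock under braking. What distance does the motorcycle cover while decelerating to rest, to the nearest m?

Braking distance ≈ 574 m

101 km/h ÷ 3.6 = 28.0556 m/s.
a = μg = 0.07 × 9.8 = 0.686 m/s².
Braking distance = v²/(2a) = 28.0556² / (2 × 0.686) = 787.117 / 1.372 = 573.700 m.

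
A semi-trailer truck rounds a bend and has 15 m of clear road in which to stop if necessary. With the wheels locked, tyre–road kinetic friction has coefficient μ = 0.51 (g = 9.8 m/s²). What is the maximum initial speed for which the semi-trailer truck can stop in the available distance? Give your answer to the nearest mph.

a = μg = 0.51 × 9.8 = 4.998 m/s².
v²/(2a) = d ⇒ v = √(2 × 4.998 × 15) = √149.94 = 12.2450 m/s.
12.2450 m/s ÷ 0.44704 = 27.391 mph.

Maximum speed ≈ 27 mph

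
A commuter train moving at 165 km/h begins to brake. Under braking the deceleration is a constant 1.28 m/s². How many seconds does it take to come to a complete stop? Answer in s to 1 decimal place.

165 km/h ÷ 3.6 = 45.8333 m/s.
Braking time = v/a = 45.8333 / 1.280 = 35.807 s.

Braking time ≈ 35.8 s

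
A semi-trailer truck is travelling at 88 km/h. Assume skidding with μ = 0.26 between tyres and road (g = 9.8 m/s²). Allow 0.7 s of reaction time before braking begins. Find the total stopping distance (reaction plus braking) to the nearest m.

88 km/h ÷ 3.6 = 24.4444 m/s.
a = μg = 0.26 × 9.8 = 2.548 m/s².
Reaction distance = v·t_r = 24.4444 × 0.7 = 17.111 m.
Braking distance = v²/(2a) = 24.4444² / (2 × 2.548) = 597.529 / 5.096 = 117.255 m.
Total = 17.111 + 117.255 = 134.366 m.

Total stopping distance ≈ 134 m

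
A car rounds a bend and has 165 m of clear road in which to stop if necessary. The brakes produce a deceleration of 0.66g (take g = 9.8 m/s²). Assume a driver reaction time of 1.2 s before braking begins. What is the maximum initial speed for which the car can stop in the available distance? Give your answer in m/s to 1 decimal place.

Maximum speed ≈ 39.1 m/s

a = 0.66 × 9.8 = 6.468 m/s².
Stopping distance: v·t_r + v²/(2a) = 165 with t_r = 1.2 s and a = 6.468 m/s².
So v² + 15.523 v − 2134.44 = 0.
Positive root: v = −a·t_r + √((a·t_r)² + 2a·d) = −7.762 + √(60.249 + 2134.44) = 39.0855 m/s.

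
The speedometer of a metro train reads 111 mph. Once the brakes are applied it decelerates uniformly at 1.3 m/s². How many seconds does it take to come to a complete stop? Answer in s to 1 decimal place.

Braking time ≈ 38.2 s

111 mph × 0.44704 = 49.6214 m/s.
Braking time = v/a = 49.6214 / 1.300 = 38.170 s.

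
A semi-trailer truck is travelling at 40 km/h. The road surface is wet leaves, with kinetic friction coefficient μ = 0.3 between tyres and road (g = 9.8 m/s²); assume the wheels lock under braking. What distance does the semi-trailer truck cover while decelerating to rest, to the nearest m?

Braking distance ≈ 21 m

40 km/h ÷ 3.6 = 11.1111 m/s.
a = μg = 0.3 × 9.8 = 2.940 m/s².
Braking distance = v²/(2a) = 11.1111² / (2 × 2.940) = 123.457 / 5.880 = 20.996 m.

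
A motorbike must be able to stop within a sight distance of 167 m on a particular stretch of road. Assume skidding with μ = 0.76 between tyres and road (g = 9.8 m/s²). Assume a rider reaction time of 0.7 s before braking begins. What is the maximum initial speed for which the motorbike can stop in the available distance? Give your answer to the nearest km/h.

Maximum speed ≈ 162 km/h

a = μg = 0.76 × 9.8 = 7.448 m/s².
Stopping distance: v·t_r + v²/(2a) = 167 with t_r = 0.7 s and a = 7.448 m/s².
So v² + 10.427 v − 2487.63 = 0.
Positive root: v = −a·t_r + √((a·t_r)² + 2a·d) = −5.214 + √(27.186 + 2487.63) = 44.9339 m/s.
44.9339 m/s × 3.6 = 161.762 km/h.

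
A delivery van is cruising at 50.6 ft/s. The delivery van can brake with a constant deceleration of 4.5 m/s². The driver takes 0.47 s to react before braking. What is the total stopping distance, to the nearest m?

50.6 ft/s × 0.3048 = 15.4229 m/s.
Reaction distance = v·t_r = 15.4229 × 0.47 = 7.249 m.
Braking distance = v²/(2a) = 15.4229² / (2 × 4.500) = 237.866 / 9.000 = 26.430 m.
Total = 7.249 + 26.430 = 33.679 m.

Total stopping distance ≈ 34 m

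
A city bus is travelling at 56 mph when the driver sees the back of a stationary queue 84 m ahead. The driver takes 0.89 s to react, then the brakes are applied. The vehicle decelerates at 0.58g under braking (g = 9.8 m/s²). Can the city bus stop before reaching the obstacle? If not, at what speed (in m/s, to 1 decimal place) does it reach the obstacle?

56 mph × 0.44704 = 25.0342 m/s.
a = 0.58 × 9.8 = 5.684 m/s².
Reaction distance = 25.0342 × 0.89 = 22.280 m.
Braking distance = v²/(2a) = 626.711 / 11.368 = 55.129 m.
Total stopping distance = 22.280 + 55.129 = 77.409 m, vs 84 m available — it stops with 84 − 77.409 = 6.591 m to spare.

Yes — it stops about 6.6 m short of the obstacle, so it never reaches it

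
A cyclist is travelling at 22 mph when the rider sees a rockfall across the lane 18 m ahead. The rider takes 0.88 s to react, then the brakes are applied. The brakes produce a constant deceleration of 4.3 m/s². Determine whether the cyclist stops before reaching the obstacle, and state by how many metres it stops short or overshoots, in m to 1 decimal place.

No — it overshoots by 1.9 m

22 mph × 0.44704 = 9.8349 m/s.
Reaction distance = 9.8349 × 0.88 = 8.655 m.
Braking distance = v²/(2a) = 96.725 / 8.600 = 11.247 m.
Total stopping distance = 8.655 + 11.247 = 19.902 m, vs 18 m available — it cannot stop in time and overshoots by 19.902 − 18 = 1.902 m.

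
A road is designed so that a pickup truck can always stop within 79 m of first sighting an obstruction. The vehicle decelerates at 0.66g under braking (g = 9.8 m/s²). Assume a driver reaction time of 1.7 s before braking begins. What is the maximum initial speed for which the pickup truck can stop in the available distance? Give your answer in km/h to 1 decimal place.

Maximum speed ≈ 82.1 km/h

a = 0.66 × 9.8 = 6.468 m/s².
Stopping distance: v·t_r + v²/(2a) = 79 with t_r = 1.7 s and a = 6.468 m/s².
So v² + 21.991 v − 1021.94 = 0.
Positive root: v = −a·t_r + √((a·t_r)² + 2a·d) = −10.996 + √(120.912 + 1021.94) = 22.8101 m/s.
22.8101 m/s × 3.6 = 82.116 km/h.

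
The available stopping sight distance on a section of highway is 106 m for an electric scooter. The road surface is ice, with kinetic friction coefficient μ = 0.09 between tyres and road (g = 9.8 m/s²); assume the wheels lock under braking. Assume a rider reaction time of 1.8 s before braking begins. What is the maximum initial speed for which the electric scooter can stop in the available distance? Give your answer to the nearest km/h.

a = μg = 0.09 × 9.8 = 0.882 m/s².
Stopping distance: v·t_r + v²/(2a) = 106 with t_r = 1.8 s and a = 0.882 m/s².
So v² + 3.175 v − 186.98 = 0.
Positive root: v = −a·t_r + √((a·t_r)² + 2a·d) = −1.588 + √(2.522 + 186.98) = 12.1780 m/s.
12.1780 m/s × 3.6 = 43.841 km/h.

Maximum speed ≈ 44 km/h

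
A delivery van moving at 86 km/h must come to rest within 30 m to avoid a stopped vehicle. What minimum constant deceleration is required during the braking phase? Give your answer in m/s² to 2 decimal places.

Required deceleration ≈ 9.51 m/s²

86 km/h ÷ 3.6 = 23.8889 m/s.
v² = 2a·d ⇒ a = v²/(2d) = 23.8889² / (2 × 30.000) = 570.680 / 60.000 = 9.5113 m/s².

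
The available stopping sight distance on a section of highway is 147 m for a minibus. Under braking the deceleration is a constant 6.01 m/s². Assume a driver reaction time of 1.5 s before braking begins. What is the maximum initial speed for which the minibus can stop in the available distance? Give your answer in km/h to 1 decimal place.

Stopping distance: v·t_r + v²/(2a) = 147 with t_r = 1.5 s and a = 6.010 m/s².
So v² + 18.030 v − 1766.94 = 0.
Positive root: v = −a·t_r + √((a·t_r)² + 2a·d) = −9.015 + √(81.270 + 1766.94) = 33.9758 m/s.
33.9758 m/s × 3.6 = 122.313 km/h.

Maximum speed ≈ 122.3 km/h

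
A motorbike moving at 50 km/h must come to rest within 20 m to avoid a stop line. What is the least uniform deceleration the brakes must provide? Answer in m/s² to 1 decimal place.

Required deceleration ≈ 4.8 m/s²

50 km/h ÷ 3.6 = 13.8889 m/s.
v² = 2a·d ⇒ a = v²/(2d) = 13.8889² / (2 × 20.000) = 192.902 / 40.000 = 4.8225 m/s².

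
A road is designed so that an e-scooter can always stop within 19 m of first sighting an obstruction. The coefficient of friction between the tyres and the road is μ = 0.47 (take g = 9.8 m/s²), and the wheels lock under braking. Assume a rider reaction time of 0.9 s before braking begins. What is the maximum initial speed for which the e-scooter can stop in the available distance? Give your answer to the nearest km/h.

Maximum speed ≈ 35 km/h

a = μg = 0.47 × 9.8 = 4.606 m/s².
Stopping distance: v·t_r + v²/(2a) = 19 with t_r = 0.9 s and a = 4.606 m/s².
So v² + 8.291 v − 175.03 = 0.
Positive root: v = −a·t_r + √((a·t_r)² + 2a·d) = −4.145 + √(17.181 + 175.03) = 9.7190 m/s.
9.7190 m/s × 3.6 = 34.988 km/h.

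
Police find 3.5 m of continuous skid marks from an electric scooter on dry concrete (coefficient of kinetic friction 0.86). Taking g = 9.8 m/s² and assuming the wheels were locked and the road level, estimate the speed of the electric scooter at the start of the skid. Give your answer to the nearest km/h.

Initial speed ≈ 28 km/h

Deceleration a = μg = 0.86 × 9.8 = 8.428 m/s².
v = √(2a·d) = √(2 × 8.428 × 3.5) = √58.996 = 7.6809 m/s.
= 7.6809 × 3.6 = 27.651 km/h.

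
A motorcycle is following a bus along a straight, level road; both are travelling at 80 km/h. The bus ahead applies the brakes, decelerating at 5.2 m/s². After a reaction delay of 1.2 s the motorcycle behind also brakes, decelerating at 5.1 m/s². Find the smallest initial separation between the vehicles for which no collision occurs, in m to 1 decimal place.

80 km/h ÷ 3.6 = 22.2222 m/s.
Leader travels v²/(2a_L) = 493.826 / 10.400 = 47.483 m before stopping.
Follower covers v·t_r = 22.2222 × 1.2 = 26.667 m while reacting, then v²/(2a_F) = 493.826 / 10.200 = 48.414 m while braking, for a total of 26.667 + 48.414 = 75.081 m.
Since a_F ≤ a_L and the follower starts braking later, the follower is never slower than the leader, so the closest approach is when both have stopped.
Minimum gap = 75.081 − 47.483 = 27.598 m.

Minimum gap ≈ 27.6 m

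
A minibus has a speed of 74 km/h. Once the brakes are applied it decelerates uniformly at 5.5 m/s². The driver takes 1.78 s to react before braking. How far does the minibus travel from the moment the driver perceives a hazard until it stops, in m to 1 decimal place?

74 km/h ÷ 3.6 = 20.5556 m/s.
Reaction distance = v·t_r = 20.5556 × 1.78 = 36.589 m.
Braking distance = v²/(2a) = 20.5556² / (2 × 5.500) = 422.533 / 11.000 = 38.412 m.
Total = 36.589 + 38.412 = 75.001 m.

Total stopping distance ≈ 75.0 m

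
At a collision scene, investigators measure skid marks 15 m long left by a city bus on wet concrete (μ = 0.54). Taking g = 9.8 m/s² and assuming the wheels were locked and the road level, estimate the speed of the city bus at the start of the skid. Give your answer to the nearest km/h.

Deceleration a = μg = 0.54 × 9.8 = 5.292 m/s².
v = √(2a·d) = √(2 × 5.292 × 15) = √158.760 = 12.6000 m/s.
= 12.6000 × 3.6 = 45.360 km/h.

Initial speed ≈ 45 km/h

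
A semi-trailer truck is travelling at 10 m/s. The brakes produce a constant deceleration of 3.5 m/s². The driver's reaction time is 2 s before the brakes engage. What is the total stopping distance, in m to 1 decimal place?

Total stopping distance ≈ 34.3 m

Reaction distance = v·t_r = 10.0000 × 2 = 20.000 m.
Braking distance = v²/(2a) = 10.0000² / (2 × 3.500) = 100.000 / 7.000 = 14.286 m.
Total = 20.000 + 14.286 = 34.286 m.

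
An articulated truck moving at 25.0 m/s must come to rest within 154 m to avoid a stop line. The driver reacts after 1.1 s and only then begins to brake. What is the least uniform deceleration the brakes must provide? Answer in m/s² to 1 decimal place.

Required deceleration ≈ 2.5 m/s²

Distance covered during reaction = 25.0000 × 1.1 = 27.500 m.
Distance available for braking: 154 − 27.500 = 126.500 m.
v² = 2a·d ⇒ a = v²/(2d) = 25.0000² / (2 × 126.500) = 625.000 / 253.000 = 2.4704 m/s².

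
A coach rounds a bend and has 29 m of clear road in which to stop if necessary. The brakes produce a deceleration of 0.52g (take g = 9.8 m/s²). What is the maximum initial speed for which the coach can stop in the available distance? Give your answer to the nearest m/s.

a = 0.52 × 9.8 = 5.096 m/s².
v²/(2a) = d ⇒ v = √(2 × 5.096 × 29) = √295.57 = 17.1921 m/s.

Maximum speed ≈ 17 m/s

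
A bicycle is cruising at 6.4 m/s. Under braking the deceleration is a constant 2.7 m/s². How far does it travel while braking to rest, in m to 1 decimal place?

Braking distance = v²/(2a) = 6.4000² / (2 × 2.700) = 40.960 / 5.400 = 7.585 m.

Braking distance ≈ 7.6 m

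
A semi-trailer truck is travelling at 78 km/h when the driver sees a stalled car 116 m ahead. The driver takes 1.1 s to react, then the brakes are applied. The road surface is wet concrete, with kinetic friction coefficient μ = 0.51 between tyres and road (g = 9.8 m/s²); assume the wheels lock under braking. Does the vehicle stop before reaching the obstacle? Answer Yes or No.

78 km/h ÷ 3.6 = 21.6667 m/s.
a = μg = 0.51 × 9.8 = 4.998 m/s².
Reaction distance = 21.6667 × 1.1 = 23.833 m.
Braking distance = v²/(2a) = 469.446 / 9.996 = 46.963 m.
Total stopping distance = 23.833 + 46.963 = 70.796 m, vs 116 m available — it stops with 116 − 70.796 = 45.204 m to spare.

Yes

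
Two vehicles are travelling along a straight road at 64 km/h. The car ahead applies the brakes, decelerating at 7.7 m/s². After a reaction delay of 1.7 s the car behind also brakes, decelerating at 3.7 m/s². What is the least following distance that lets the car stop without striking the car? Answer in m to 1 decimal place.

Minimum gap ≈ 52.4 m

64 km/h ÷ 3.6 = 17.7778 m/s.
Leader travels v²/(2a_L) = 316.050 / 15.400 = 20.523 m before stopping.
Follower covers v·t_r = 17.7778 × 1.7 = 30.222 m while reacting, then v²/(2a_F) = 316.050 / 7.400 = 42.709 m while braking, for a total of 30.222 + 42.709 = 72.931 m.
Since a_F ≤ a_L and the follower starts braking later, the follower is never slower than the leader, so the closest approach is when both have stopped.
Minimum gap = 72.931 − 20.523 = 52.408 m.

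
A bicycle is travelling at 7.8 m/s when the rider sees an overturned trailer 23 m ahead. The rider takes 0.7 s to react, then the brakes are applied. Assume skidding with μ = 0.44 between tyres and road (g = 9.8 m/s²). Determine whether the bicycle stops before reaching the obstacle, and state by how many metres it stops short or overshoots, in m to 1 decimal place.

Yes — it stops 10.5 m short of the obstacle

a = μg = 0.44 × 9.8 = 4.312 m/s².
Reaction distance = 7.8000 × 0.7 = 5.460 m.
Braking distance = v²/(2a) = 60.840 / 8.624 = 7.055 m.
Total stopping distance = 5.460 + 7.055 = 12.515 m, vs 23 m available — it stops with 23 − 12.515 = 10.485 m to spare.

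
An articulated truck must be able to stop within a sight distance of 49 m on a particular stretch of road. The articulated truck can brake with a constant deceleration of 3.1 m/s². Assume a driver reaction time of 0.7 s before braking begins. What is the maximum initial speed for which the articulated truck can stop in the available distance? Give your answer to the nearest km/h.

Maximum speed ≈ 55 km/h

Stopping distance: v·t_r + v²/(2a) = 49 with t_r = 0.7 s and a = 3.100 m/s².
So v² + 4.340 v − 303.80 = 0.
Positive root: v = −a·t_r + √((a·t_r)² + 2a·d) = −2.170 + √(4.709 + 303.80) = 15.3944 m/s.
15.3944 m/s × 3.6 = 55.420 km/h.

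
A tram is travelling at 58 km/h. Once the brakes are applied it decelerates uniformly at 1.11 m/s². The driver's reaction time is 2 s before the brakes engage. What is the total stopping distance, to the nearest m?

58 km/h ÷ 3.6 = 16.1111 m/s.
Reaction distance = v·t_r = 16.1111 × 2 = 32.222 m.
Braking distance = v²/(2a) = 16.1111² / (2 × 1.110) = 259.568 / 2.220 = 116.923 m.
Total = 32.222 + 116.923 = 149.145 m.

Total stopping distance ≈ 149 m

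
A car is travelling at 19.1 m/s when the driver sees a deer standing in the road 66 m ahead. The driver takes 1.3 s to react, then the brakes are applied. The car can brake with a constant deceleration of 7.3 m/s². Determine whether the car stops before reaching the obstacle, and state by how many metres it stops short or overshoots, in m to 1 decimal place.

Yes — it stops 16.2 m short of the obstacle

Reaction distance = 19.1000 × 1.3 = 24.830 m.
Braking distance = v²/(2a) = 364.810 / 14.600 = 24.987 m.
Total stopping distance = 24.830 + 24.987 = 49.817 m, vs 66 m available — it stops with 66 − 49.817 = 16.183 m to spare.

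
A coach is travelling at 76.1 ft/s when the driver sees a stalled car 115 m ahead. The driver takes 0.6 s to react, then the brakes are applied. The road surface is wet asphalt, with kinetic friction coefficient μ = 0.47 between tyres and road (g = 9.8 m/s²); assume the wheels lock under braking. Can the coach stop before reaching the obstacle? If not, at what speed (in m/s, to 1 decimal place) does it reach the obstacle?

76.1 ft/s × 0.3048 = 23.1953 m/s.
a = μg = 0.47 × 9.8 = 4.606 m/s².
Reaction distance = 23.1953 × 0.6 = 13.917 m.
Braking distance = v²/(2a) = 538.022 / 9.212 = 58.404 m.
Total stopping distance = 13.917 + 58.404 = 72.321 m, vs 115 m available — it stops with 115 − 72.321 = 42.679 m to spare.

Yes — it stops about 42.7 m short of the obstacle, so it never reaches it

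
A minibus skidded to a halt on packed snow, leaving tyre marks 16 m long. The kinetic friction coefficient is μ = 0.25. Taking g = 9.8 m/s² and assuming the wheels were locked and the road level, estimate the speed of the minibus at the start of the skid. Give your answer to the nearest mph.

Deceleration a = μg = 0.25 × 9.8 = 2.450 m/s².
v = √(2a·d) = √(2 × 2.450 × 16) = √78.400 = 8.8544 m/s.
= 8.8544 ÷ 0.44704 = 19.807 mph.

Initial speed ≈ 20 mph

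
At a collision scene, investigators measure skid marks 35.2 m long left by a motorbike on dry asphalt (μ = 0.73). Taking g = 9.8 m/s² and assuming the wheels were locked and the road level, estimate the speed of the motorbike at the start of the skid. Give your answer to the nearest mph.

Deceleration a = μg = 0.73 × 9.8 = 7.154 m/s².
v = √(2a·d) = √(2 × 7.154 × 35.2) = √503.642 = 22.4420 m/s.
= 22.4420 ÷ 0.44704 = 50.201 mph.

Initial speed ≈ 50 mph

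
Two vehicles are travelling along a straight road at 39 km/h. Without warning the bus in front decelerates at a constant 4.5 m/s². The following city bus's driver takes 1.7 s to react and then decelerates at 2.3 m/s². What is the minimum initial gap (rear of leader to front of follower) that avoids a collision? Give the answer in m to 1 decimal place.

39 km/h ÷ 3.6 = 10.8333 m/s.
Leader travels v²/(2a_L) = 117.360 / 9.000 = 13.040 m before stopping.
Follower covers v·t_r = 10.8333 × 1.7 = 18.417 m while reacting, then v²/(2a_F) = 117.360 / 4.600 = 25.513 m while braking, for a total of 18.417 + 25.513 = 43.930 m.
Since a_F ≤ a_L and the follower starts braking later, the follower is never slower than the leader, so the closest approach is when both have stopped.
Minimum gap = 43.930 − 13.040 = 30.890 m.

Minimum gap ≈ 30.9 m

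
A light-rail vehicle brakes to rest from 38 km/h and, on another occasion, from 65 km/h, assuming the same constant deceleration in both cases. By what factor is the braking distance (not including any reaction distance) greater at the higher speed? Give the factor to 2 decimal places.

Braking distance d = v²/(2a), so with a fixed, d ∝ v².
Factor = (65/38)² = 1.7105² = 2.9258.

Factor ≈ 2.93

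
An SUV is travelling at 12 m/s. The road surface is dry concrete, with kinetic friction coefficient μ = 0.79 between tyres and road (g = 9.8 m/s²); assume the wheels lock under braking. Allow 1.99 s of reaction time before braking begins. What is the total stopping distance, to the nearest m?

Total stopping distance ≈ 33 m

a = μg = 0.79 × 9.8 = 7.742 m/s².
Reaction distance = v·t_r = 12.0000 × 1.99 = 23.880 m.
Braking distance = v²/(2a) = 12.0000² / (2 × 7.742) = 144.000 / 15.484 = 9.300 m.
Total = 23.880 + 9.300 = 33.180 m.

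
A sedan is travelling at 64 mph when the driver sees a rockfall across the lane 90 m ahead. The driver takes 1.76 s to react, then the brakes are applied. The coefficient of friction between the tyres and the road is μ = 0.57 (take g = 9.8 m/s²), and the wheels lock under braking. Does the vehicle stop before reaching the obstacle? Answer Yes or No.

No

64 mph × 0.44704 = 28.6106 m/s.
a = μg = 0.57 × 9.8 = 5.586 m/s².
Reaction distance = 28.6106 × 1.76 = 50.355 m.
Braking distance = v²/(2a) = 818.566 / 11.172 = 73.269 m.
Total stopping distance = 50.355 + 73.269 = 123.624 m, vs 90 m available — it cannot stop in time and overshoots by 123.624 − 90 = 33.624 m.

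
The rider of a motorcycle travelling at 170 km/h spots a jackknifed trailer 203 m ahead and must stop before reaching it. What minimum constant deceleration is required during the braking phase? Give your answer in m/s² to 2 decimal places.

Required deceleration ≈ 5.49 m/s²

170 km/h ÷ 3.6 = 47.2222 m/s.
v² = 2a·d ⇒ a = v²/(2d) = 47.2222² / (2 × 203.000) = 2229.936 / 406.000 = 5.4925 m/s².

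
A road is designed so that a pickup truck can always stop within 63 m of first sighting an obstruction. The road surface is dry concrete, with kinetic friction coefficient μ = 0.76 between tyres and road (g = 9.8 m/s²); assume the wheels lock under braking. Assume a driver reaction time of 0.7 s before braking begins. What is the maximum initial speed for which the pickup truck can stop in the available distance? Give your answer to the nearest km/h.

a = μg = 0.76 × 9.8 = 7.448 m/s².
Stopping distance: v·t_r + v²/(2a) = 63 with t_r = 0.7 s and a = 7.448 m/s².
So v² + 10.427 v − 938.45 = 0.
Positive root: v = −a·t_r + √((a·t_r)² + 2a·d) = −5.214 + √(27.186 + 938.45) = 25.8607 m/s.
25.8607 m/s × 3.6 = 93.099 km/h.

Maximum speed ≈ 93 km/h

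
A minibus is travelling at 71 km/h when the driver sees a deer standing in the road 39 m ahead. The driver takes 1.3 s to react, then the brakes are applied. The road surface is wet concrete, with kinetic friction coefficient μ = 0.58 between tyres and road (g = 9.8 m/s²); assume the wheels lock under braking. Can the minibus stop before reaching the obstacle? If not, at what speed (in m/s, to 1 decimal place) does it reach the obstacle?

71 km/h ÷ 3.6 = 19.7222 m/s.
a = μg = 0.58 × 9.8 = 5.684 m/s².
Reaction distance = 19.7222 × 1.3 = 25.639 m.
Braking distance needed to stop: v²/(2a) = 388.965 / 11.368 = 34.216 m, so total needed = 25.639 + 34.216 = 59.855 m > 39 m — it cannot stop.
Distance remaining when braking begins: 39 − 25.639 = 13.361 m.
v² = v₀² − 2a·d = 388.965 − 2 × 5.684 × 13.361 = 237.077 m²/s².
v = √237.077 = 15.397 m/s.

No — it strikes the obstacle at 15.4 m/s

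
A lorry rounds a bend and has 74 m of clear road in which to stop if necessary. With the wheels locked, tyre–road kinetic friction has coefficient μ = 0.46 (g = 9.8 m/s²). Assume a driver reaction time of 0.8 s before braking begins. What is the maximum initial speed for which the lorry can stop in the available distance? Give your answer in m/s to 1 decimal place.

a = μg = 0.46 × 9.8 = 4.508 m/s².
Stopping distance: v·t_r + v²/(2a) = 74 with t_r = 0.8 s and a = 4.508 m/s².
So v² + 7.213 v − 667.18 = 0.
Positive root: v = −a·t_r + √((a·t_r)² + 2a·d) = −3.606 + √(13.003 + 667.18) = 22.4743 m/s.

Maximum speed ≈ 22.5 m/s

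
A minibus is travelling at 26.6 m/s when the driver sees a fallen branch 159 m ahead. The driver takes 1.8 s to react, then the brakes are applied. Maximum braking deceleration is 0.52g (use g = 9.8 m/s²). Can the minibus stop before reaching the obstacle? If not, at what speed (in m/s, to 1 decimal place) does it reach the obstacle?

Yes — it stops about 41.7 m short of the obstacle, so it never reaches it

a = 0.52 × 9.8 = 5.096 m/s².
Reaction distance = 26.6000 × 1.8 = 47.880 m.
Braking distance = v²/(2a) = 707.560 / 10.192 = 69.423 m.
Total stopping distance = 47.880 + 69.423 = 117.303 m, vs 159 m available — it stops with 159 − 117.303 = 41.697 m to spare.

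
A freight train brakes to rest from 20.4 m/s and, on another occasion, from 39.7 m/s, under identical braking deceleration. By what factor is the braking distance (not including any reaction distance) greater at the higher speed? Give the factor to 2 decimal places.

Braking distance d = v²/(2a), so with a fixed, d ∝ v².
Factor = (39.7/20.4)² = 1.9461² = 3.7873.

Factor ≈ 3.79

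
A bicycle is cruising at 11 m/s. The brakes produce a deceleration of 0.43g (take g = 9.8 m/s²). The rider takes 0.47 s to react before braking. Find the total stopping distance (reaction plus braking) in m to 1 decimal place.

Total stopping distance ≈ 19.5 m

a = 0.43 × 9.8 = 4.214 m/s².
Reaction distance = v·t_r = 11.0000 × 0.47 = 5.170 m.
Braking distance = v²/(2a) = 11.0000² / (2 × 4.214) = 121.000 / 8.428 = 14.357 m.
Total = 5.170 + 14.357 = 19.527 m.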